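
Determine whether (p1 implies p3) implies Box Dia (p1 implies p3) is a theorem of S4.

Not valid

Tableau for the negation not ((p1 implies p3) implies Box Dia (p1 implies p3)):
1. not ((p1 implies p3) implies Box Dia (p1 implies p3)), 0
2. p1 implies p3, 0   [neg-implies-rule on 1]
3. not Box Dia (p1 implies p3), 0   [neg-implies-rule on 1]
4. p3, 0   [implies-rule on 2 (branches; this branch)]
5. not Dia (p1 implies p3), 1   [neg-Box-rule on 3: fresh world 1, 0R1]
6. not (p1 implies p3), 1   [neg-Dia-rule on 5 via 1R1]
7. p1, 1   [neg-implies-rule on 6]
8. not p3, 1   [neg-implies-rule on 6]
Accessibility: 0R0, 0R1, 1R1
The negation has an open branch (countermodel exists).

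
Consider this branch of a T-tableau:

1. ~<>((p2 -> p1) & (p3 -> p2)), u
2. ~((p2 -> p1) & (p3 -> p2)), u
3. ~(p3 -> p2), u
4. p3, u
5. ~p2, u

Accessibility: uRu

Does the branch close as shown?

Not closed

No world carries both an atom and its negation.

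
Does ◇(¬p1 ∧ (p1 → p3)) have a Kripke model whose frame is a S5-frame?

1. ◇(¬p1 ∧ (p1 → p3)), u
2. ¬p1 ∧ (p1 → p3), v
3. ¬p1, v
4. p1 → p3, v
5. p3, v
Accessibility: uRu, uRv, vRu, vRv

Yes, satisfiable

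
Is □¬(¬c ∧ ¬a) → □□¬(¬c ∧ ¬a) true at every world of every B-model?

Invalid (countermodel exists)

Tableau for the negation ¬(□¬(¬c ∧ ¬a) → □□¬(¬c ∧ ¬a)):
1. ¬(□¬(¬c ∧ ¬a) → □□¬(¬c ∧ ¬a)), u
2. □¬(¬c ∧ ¬a), u
3. ¬□□¬(¬c ∧ ¬a), u
4. ¬(¬c ∧ ¬a), u
5. a, u
6. ¬□¬(¬c ∧ ¬a), v
7. ¬(¬c ∧ ¬a), v
8. a, v
9. ¬c ∧ ¬a, w
10. ¬c, w
11. ¬a, w
Accessibility: uRu, uRv, vRu, vRv, vRw, wRv, wRw
The negation has an open branch (countermodel exists).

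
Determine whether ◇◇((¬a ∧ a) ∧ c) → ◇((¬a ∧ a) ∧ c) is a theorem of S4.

Tableau for the negation ¬(◇◇((¬a ∧ a) ∧ c) → ◇((¬a ∧ a) ∧ c)):
1. ¬(◇◇((¬a ∧ a) ∧ c) → ◇((¬a ∧ a) ∧ c)), 0
2. ◇◇((¬a ∧ a) ∧ c), 0   [¬→-rule on 1]
3. ¬◇((¬a ∧ a) ∧ c), 0   [¬→-rule on 1]
4. ¬((¬a ∧ a) ∧ c), 0   [¬◇-rule on 3 via 0R0]
5. ¬(¬a ∧ a), 0   [¬∧-rule on 4 (branches; this branch)]
6. ¬a, 0   [¬∧-rule on 5 (branches; this branch)]
7. ◇((¬a ∧ a) ∧ c), 1   [◇-rule on 2: fresh world 1, 0R1]
8. ¬((¬a ∧ a) ∧ c), 1   [¬◇-rule on 3 via 0R1]
9. ¬(¬a ∧ a), 1   [¬∧-rule on 8 (branches; this branch)]
10. ¬a, 1   [¬∧-rule on 9 (branches; this branch)]
11. (¬a ∧ a) ∧ c, 2   [◇-rule on 7: fresh world 2, 1R2]
12. ¬a ∧ a, 2   [∧-rule on 11]
13. c, 2   [∧-rule on 11]
14. ¬a, 2   [∧-rule on 12]
15. a, 2   [∧-rule on 12]
Accessibility: 0R0, 0R1, 0R2, 1R1, 1R2, 2R2
Branch closes: a and ¬a both at 2.
Every branch of the negation's tableau closes; the branch above is one of them.

Valid in S4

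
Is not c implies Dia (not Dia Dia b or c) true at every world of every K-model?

Tableau for the negation not (not c implies Dia (not Dia Dia b or c)):
1. not (not c implies Dia (not Dia Dia b or c)), u
2. not c, u   [neg-implies-rule on 1]
3. not Dia (not Dia Dia b or c), u   [neg-implies-rule on 1]
The negation has an open branch (countermodel exists).

No, not valid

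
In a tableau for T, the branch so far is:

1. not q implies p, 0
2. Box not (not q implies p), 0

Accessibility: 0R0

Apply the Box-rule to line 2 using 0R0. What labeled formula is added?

not (not q implies p), 0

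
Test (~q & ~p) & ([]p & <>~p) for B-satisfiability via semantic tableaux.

Unsatisfiable

1. (~q & ~p) & ([]p & <>~p), 0
2. ~q & ~p, 0
3. []p & <>~p, 0
4. ~q, 0
5. ~p, 0
6. []p, 0
7. <>~p, 0
8. p, 0
Accessibility: 0R0
Branch closes: p and ~p both at 0.
All branches of the tableau close; one closing branch shown above.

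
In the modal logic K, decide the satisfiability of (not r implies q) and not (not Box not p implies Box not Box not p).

Satisfiable (open branch found)

1. (not r implies q) and not (not Box not p implies Box not Box not p), 0
2. not r implies q, 0
3. not (not Box not p implies Box not Box not p), 0
4. not Box not p, 0
5. not Box not Box not p, 0
6. q, 0
7. p, 1
8. Box not p, 2
Accessibility: 0R1, 0R2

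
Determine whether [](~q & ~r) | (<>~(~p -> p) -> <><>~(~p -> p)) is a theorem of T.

Tableau for the negation ~([](~q & ~r) | (<>~(~p -> p) -> <><>~(~p -> p))):
1. ~([](~q & ~r) | (<>~(~p -> p) -> <><>~(~p -> p))), u
2. ~[](~q & ~r), u
3. ~(<>~(~p -> p) -> <><>~(~p -> p)), u
4. <>~(~p -> p), u
5. ~<><>~(~p -> p), u
6. ~<>~(~p -> p), u
7. ~p -> p, u
8. p, u
9. ~(~q & ~r), v
10. ~<>~(~p -> p), v
11. ~p -> p, v
12. r, v
13. p, v
14. ~(~p -> p), w
15. ~p, w
16. ~<>~(~p -> p), w
17. ~p -> p, w
18. p, w
Accessibility: uRu, uRv, uRw, vRv, wRw
Branch closes: p and ~p both at w.
All branches of the negation close; one closing branch shown above.

Yes, valid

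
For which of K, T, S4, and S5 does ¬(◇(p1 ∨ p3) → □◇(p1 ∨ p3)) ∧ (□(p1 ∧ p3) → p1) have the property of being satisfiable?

K, T, S4

S4-tableau for the formula:
1. ¬(◇(p1 ∨ p3) → □◇(p1 ∨ p3)) ∧ (□(p1 ∧ p3) → p1), 0
2. ¬(◇(p1 ∨ p3) → □◇(p1 ∨ p3)), 0
3. □(p1 ∧ p3) → p1, 0
4. ◇(p1 ∨ p3), 0
5. ¬□◇(p1 ∨ p3), 0
6. p1, 0
7. p1 ∨ p3, 1
8. p3, 1
9. ¬◇(p1 ∨ p3), 2
10. ¬(p1 ∨ p3), 2
11. ¬p1, 2
12. ¬p3, 2
Accessibility: 0R0, 0R1, 0R2, 1R1, 2R2
Complete open branch: satisfiable in S4, hence also in K, T (this S4-model is also a K-model and a T-model).
S5-tableau for the formula:
1. ¬(◇(p1 ∨ p3) → □◇(p1 ∨ p3)) ∧ (□(p1 ∧ p3) → p1), 0
2. ¬(◇(p1 ∨ p3) → □◇(p1 ∨ p3)), 0
3. □(p1 ∧ p3) → p1, 0
4. ◇(p1 ∨ p3), 0
5. ¬□◇(p1 ∨ p3), 0
6. ¬□(p1 ∧ p3), 0
7. p1 ∨ p3, 1
8. p3, 1
9. ¬◇(p1 ∨ p3), 2
10. ¬(p1 ∨ p3), 0
11. ¬p1, 0
12. ¬p3, 0
13. ¬(p1 ∨ p3), 1
14. ¬p1, 1
15. ¬p3, 1
Accessibility: 0R0, 0R1, 0R2, 1R0, 1R1, 1R2, 2R0, 2R1, 2R2
Branch closes: p3 and ¬p3 both at 1.
Every branch closes (one shown): unsatisfiable in S5.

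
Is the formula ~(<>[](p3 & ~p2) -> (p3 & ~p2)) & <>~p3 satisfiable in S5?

Unsatisfiable (every branch closes)

1. ~(<>[](p3 & ~p2) -> (p3 & ~p2)) & <>~p3, u
2. ~(<>[](p3 & ~p2) -> (p3 & ~p2)), u   [&-rule on 1]
3. <>~p3, u   [&-rule on 1]
4. <>[](p3 & ~p2), u   [~->-rule on 2]
5. ~(p3 & ~p2), u   [~->-rule on 2]
6. p2, u   [~&-rule on 5 (branches; this branch)]
7. ~p3, v   [<>-rule on 3: fresh world v, uRv]
8. [](p3 & ~p2), w   [<>-rule on 4: fresh world w, uRw]
9. p3 & ~p2, u   [[]-rule on 8 via wRu]
10. p3, u   [&-rule on 9]
11. ~p2, u   [&-rule on 9]
Accessibility: uRu, uRv, uRw, vRu, vRv, vRw, wRu, wRv, wRw
Branch closes: p2 and ~p2 both at u.
Every branch closes; the branch above is one of them.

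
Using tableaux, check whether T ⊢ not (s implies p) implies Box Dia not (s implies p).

Tableau for the negation not (not (s implies p) implies Box Dia not (s implies p)):
1. not (not (s implies p) implies Box Dia not (s implies p)), 0
2. not (s implies p), 0   [neg-implies-rule on 1]
3. not Box Dia not (s implies p), 0   [neg-implies-rule on 1]
4. s, 0   [neg-implies-rule on 2]
5. not p, 0   [neg-implies-rule on 2]
6. not Dia not (s implies p), 1   [neg-Box-rule on 3: fresh world 1, 0R1]
7. s implies p, 1   [neg-Dia-rule on 6 via 1R1]
8. p, 1   [implies-rule on 7 (branches; this branch)]
Accessibility: 0R0, 0R1, 1R1
The negation has an open branch (countermodel exists).

No, not valid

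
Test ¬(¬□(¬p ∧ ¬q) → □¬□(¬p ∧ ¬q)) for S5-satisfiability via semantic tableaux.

1. ¬(¬□(¬p ∧ ¬q) → □¬□(¬p ∧ ¬q)), 0
2. ¬□(¬p ∧ ¬q), 0   [¬→-rule on 1]
3. ¬□¬□(¬p ∧ ¬q), 0   [¬→-rule on 1]
4. ¬(¬p ∧ ¬q), 1   [¬□-rule on 2: fresh world 1, 0R1]
5. q, 1   [¬∧-rule on 4 (branches; this branch)]
6. □(¬p ∧ ¬q), 2   [¬□-rule on 3: fresh world 2, 0R2]
7. ¬p ∧ ¬q, 0   [□-rule on 6 via 2R0]
8. ¬p, 0   [∧-rule on 7]
9. ¬q, 0   [∧-rule on 7]
10. ¬p ∧ ¬q, 1   [□-rule on 6 via 2R1]
11. ¬p, 1   [∧-rule on 10]
12. ¬q, 1   [∧-rule on 10]
Accessibility: 0R0, 0R1, 0R2, 1R0, 1R1, 1R2, 2R0, 2R1, 2R2
Branch closes: q and ¬q both at 1.
All branches of the tableau close; one closing branch shown above.

No, unsatisfiable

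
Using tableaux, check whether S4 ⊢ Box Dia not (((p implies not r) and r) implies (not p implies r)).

Invalid (countermodel exists)

Tableau for the negation not Box Dia not (((p implies not r) and r) implies (not p implies r)):
1. not Box Dia not (((p implies not r) and r) implies (not p implies r)), w0
2. not Dia not (((p implies not r) and r) implies (not p implies r)), w1
3. ((p implies not r) and r) implies (not p implies r), w1
4. not p implies r, w1
5. r, w1
Accessibility: w0Rw0, w0Rw1, w1Rw1
The negation has an open branch (countermodel exists).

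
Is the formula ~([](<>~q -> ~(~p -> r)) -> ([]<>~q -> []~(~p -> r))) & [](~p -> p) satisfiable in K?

1. ~([](<>~q -> ~(~p -> r)) -> ([]<>~q -> []~(~p -> r))) & [](~p -> p), u
2. ~([](<>~q -> ~(~p -> r)) -> ([]<>~q -> []~(~p -> r))), u
3. [](~p -> p), u
4. [](<>~q -> ~(~p -> r)), u
5. ~([]<>~q -> []~(~p -> r)), u
6. []<>~q, u
7. ~[]~(~p -> r), u
8. ~p -> r, v
9. ~p -> p, v
10. <>~q -> ~(~p -> r), v
11. <>~q, v
12. r, v
13. p, v
14. ~<>~q, v
15. ~q, w
16. q, w
Accessibility: uRv, vRw
Branch closes: q and ~q both at w.
All branches of the tableau close; one closing branch shown above.

Unsatisfiable (every branch closes)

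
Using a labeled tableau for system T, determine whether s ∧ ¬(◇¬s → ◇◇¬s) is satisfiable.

1. s ∧ ¬(◇¬s → ◇◇¬s), u
2. s, u
3. ¬(◇¬s → ◇◇¬s), u
4. ◇¬s, u
5. ¬◇◇¬s, u
6. ¬◇¬s, u
7. ¬s, v
8. ¬◇¬s, v
9. s, v
Accessibility: uRu, uRv, vRv
Branch closes: s and ¬s both at v.
(One branch shown.) All branches close.

Unsatisfiable (every branch closes)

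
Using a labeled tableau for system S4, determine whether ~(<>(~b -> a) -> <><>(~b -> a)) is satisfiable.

1. ~(<>(~b -> a) -> <><>(~b -> a)), u
2. <>(~b -> a), u
3. ~<><>(~b -> a), u
4. ~<>(~b -> a), u
5. ~(~b -> a), u
6. ~b, u
7. ~a, u
8. ~b -> a, v
9. ~<>(~b -> a), v
10. ~(~b -> a), v
11. ~b, v
12. ~a, v
13. a, v
Accessibility: uRu, uRv, vRv
Branch closes: a and ~a both at v.
All branches of the tableau close; one closing branch shown above.

Unsatisfiable (every branch closes)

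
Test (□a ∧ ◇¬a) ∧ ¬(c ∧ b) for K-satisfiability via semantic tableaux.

No, unsatisfiable

1. (□a ∧ ◇¬a) ∧ ¬(c ∧ b), w0
2. □a ∧ ◇¬a, w0
3. ¬(c ∧ b), w0
4. □a, w0
5. ◇¬a, w0
6. ¬b, w0
7. ¬a, w1
8. a, w1
Accessibility: w0Rw1
Branch closes: a and ¬a both at w1.
Every branch closes; the branch above is one of them.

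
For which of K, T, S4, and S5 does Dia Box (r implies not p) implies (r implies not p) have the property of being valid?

S4-tableau for the negation not (Dia Box (r implies not p) implies (r implies not p)):
1. not (Dia Box (r implies not p) implies (r implies not p)), 0
2. Dia Box (r implies not p), 0
3. not (r implies not p), 0
4. r, 0
5. p, 0
6. Box (r implies not p), 1
7. r implies not p, 1
8. not p, 1
Accessibility: 0R0, 0R1, 1R1
Complete open branch: countermodel on an S4-frame, so not valid in S4, nor in K, T (the same frame is also a K-frame and a T-frame).
S5-tableau for the negation not (Dia Box (r implies not p) implies (r implies not p)):
1. not (Dia Box (r implies not p) implies (r implies not p)), 0
2. Dia Box (r implies not p), 0
3. not (r implies not p), 0
4. r, 0
5. p, 0
6. Box (r implies not p), 1
7. r implies not p, 0
8. r implies not p, 1
9. not p, 0
Accessibility: 0R0, 0R1, 1R0, 1R1
Branch closes: p and not p both at 0.
Every branch closes (one shown): valid in S5.

S5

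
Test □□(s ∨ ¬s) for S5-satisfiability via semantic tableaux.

Yes, satisfiable

1. □□(s ∨ ¬s), 0
2. □(s ∨ ¬s), 0   [□-rule on 1 via 0R0]
3. s ∨ ¬s, 0   [□-rule on 2 via 0R0]
4. ¬s, 0   [∨-rule on 3 (branches; this branch)]
Accessibility: 0R0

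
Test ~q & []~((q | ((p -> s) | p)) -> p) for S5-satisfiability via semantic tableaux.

Yes, satisfiable

1. ~q & []~((q | ((p -> s) | p)) -> p), u
2. ~q, u
3. []~((q | ((p -> s) | p)) -> p), u
4. ~((q | ((p -> s) | p)) -> p), u
5. q | ((p -> s) | p), u
6. ~p, u
7. (p -> s) | p, u
8. p -> s, u
9. s, u
Accessibility: uRu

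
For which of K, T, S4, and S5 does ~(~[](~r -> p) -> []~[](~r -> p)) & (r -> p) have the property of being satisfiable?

S4-tableau for the formula:
1. ~(~[](~r -> p) -> []~[](~r -> p)) & (r -> p), u
2. ~(~[](~r -> p) -> []~[](~r -> p)), u
3. r -> p, u
4. ~[](~r -> p), u
5. ~[]~[](~r -> p), u
6. p, u
7. ~(~r -> p), v
8. ~r, v
9. ~p, v
10. [](~r -> p), w
11. ~r -> p, w
12. p, w
Accessibility: uRu, uRv, uRw, vRv, wRw
Complete open branch: satisfiable in S4, hence also in K, T (this S4-model is also a K-model and a T-model).
S5-tableau for the formula:
1. ~(~[](~r -> p) -> []~[](~r -> p)) & (r -> p), u
2. ~(~[](~r -> p) -> []~[](~r -> p)), u
3. r -> p, u
4. ~[](~r -> p), u
5. ~[]~[](~r -> p), u
6. p, u
7. ~(~r -> p), v
8. ~r, v
9. ~p, v
10. [](~r -> p), w
11. ~r -> p, u
12. ~r -> p, v
13. ~r -> p, w
14. p, v
Accessibility: uRu, uRv, uRw, vRu, vRv, vRw, wRu, wRv, wRw
Branch closes: p and ~p both at v.
Every branch closes (one shown): unsatisfiable in S5.

K, T, S4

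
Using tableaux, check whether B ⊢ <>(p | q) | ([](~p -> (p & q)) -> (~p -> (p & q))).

Tableau for the negation ~(<>(p | q) | ([](~p -> (p & q)) -> (~p -> (p & q)))):
1. ~(<>(p | q) | ([](~p -> (p & q)) -> (~p -> (p & q)))), 0
2. ~<>(p | q), 0   [~|-rule on 1]
3. ~([](~p -> (p & q)) -> (~p -> (p & q))), 0   [~|-rule on 1]
4. [](~p -> (p & q)), 0   [~->-rule on 3]
5. ~(~p -> (p & q)), 0   [~->-rule on 3]
6. ~p, 0   [~->-rule on 5]
7. ~(p & q), 0   [~->-rule on 5]
8. ~(p | q), 0   [~<>-rule on 2 via 0R0]
9. ~q, 0   [~|-rule on 8]
10. ~p -> (p & q), 0   [[]-rule on 4 via 0R0]
11. p & q, 0   [->-rule on 10 (branches; this branch)]
12. p, 0   [&-rule on 11]
13. q, 0   [&-rule on 11]
Accessibility: 0R0
Branch closes: p and ~p both at 0.
All branches of the negation close; one closing branch shown above.

Valid in B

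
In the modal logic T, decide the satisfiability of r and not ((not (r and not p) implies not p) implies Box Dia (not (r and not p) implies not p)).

1. r and not ((not (r and not p) implies not p) implies Box Dia (not (r and not p) implies not p)), 0
2. r, 0
3. not ((not (r and not p) implies not p) implies Box Dia (not (r and not p) implies not p)), 0
4. not (r and not p) implies not p, 0
5. not Box Dia (not (r and not p) implies not p), 0
6. not p, 0
7. not Dia (not (r and not p) implies not p), 1
8. not (not (r and not p) implies not p), 1
9. not (r and not p), 1
10. p, 1
Accessibility: 0R0, 0R1, 1R1

Satisfiable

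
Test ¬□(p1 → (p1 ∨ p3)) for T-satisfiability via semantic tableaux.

1. ¬□(p1 → (p1 ∨ p3)), 0
2. ¬(p1 → (p1 ∨ p3)), 1
3. p1, 1
4. ¬(p1 ∨ p3), 1
5. ¬p1, 1
6. ¬p3, 1
Accessibility: 0R0, 0R1, 1R1
Branch closes: p1 and ¬p1 both at 1.
Every branch closes; the branch above is one of them.

Unsatisfiable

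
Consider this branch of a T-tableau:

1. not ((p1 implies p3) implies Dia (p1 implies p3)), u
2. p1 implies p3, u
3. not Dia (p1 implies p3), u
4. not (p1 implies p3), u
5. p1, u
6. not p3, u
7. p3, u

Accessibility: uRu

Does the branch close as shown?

Yes, closed

Both p3 and not p3 appear at u.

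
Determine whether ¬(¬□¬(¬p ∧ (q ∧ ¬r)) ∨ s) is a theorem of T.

Tableau for the negation ¬□¬(¬p ∧ (q ∧ ¬r)) ∨ s:
1. ¬□¬(¬p ∧ (q ∧ ¬r)) ∨ s, w0
2. s, w0   [∨-rule on 1 (branches; this branch)]
Accessibility: w0Rw0
The negation has an open branch (countermodel exists).

Invalid (countermodel exists)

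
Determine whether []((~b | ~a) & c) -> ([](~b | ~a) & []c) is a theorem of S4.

Yes, valid

Tableau for the negation ~([]((~b | ~a) & c) -> ([](~b | ~a) & []c)):
1. ~([]((~b | ~a) & c) -> ([](~b | ~a) & []c)), 0
2. []((~b | ~a) & c), 0
3. ~([](~b | ~a) & []c), 0
4. (~b | ~a) & c, 0
5. ~b | ~a, 0
6. c, 0
7. ~[](~b | ~a), 0
8. ~a, 0
9. ~(~b | ~a), 1
10. b, 1
11. a, 1
12. (~b | ~a) & c, 1
13. ~b | ~a, 1
14. c, 1
15. ~a, 1
Accessibility: 0R0, 0R1, 1R1
Branch closes: a and ~a both at 1.
All branches of the negation close; one closing branch shown above.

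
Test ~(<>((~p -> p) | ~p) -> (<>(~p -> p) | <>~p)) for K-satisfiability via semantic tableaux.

Unsatisfiable (every branch closes)

1. ~(<>((~p -> p) | ~p) -> (<>(~p -> p) | <>~p)), 0
2. <>((~p -> p) | ~p), 0
3. ~(<>(~p -> p) | <>~p), 0
4. ~<>(~p -> p), 0
5. ~<>~p, 0
6. (~p -> p) | ~p, 1
7. ~(~p -> p), 1
8. ~p, 1
9. p, 1
Accessibility: 0R1
Branch closes: p and ~p both at 1.
Every branch closes; the branch above is one of them.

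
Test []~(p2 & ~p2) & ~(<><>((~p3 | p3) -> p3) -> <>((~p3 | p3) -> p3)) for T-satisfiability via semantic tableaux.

Satisfiable

1. []~(p2 & ~p2) & ~(<><>((~p3 | p3) -> p3) -> <>((~p3 | p3) -> p3)), w0
2. []~(p2 & ~p2), w0
3. ~(<><>((~p3 | p3) -> p3) -> <>((~p3 | p3) -> p3)), w0
4. <><>((~p3 | p3) -> p3), w0
5. ~<>((~p3 | p3) -> p3), w0
6. ~(p2 & ~p2), w0
7. ~((~p3 | p3) -> p3), w0
8. ~p3 | p3, w0
9. ~p3, w0
10. p2, w0
11. <>((~p3 | p3) -> p3), w1
12. ~(p2 & ~p2), w1
13. ~((~p3 | p3) -> p3), w1
14. ~p3 | p3, w1
15. ~p3, w1
16. p2, w1
17. (~p3 | p3) -> p3, w2
18. p3, w2
Accessibility: w0Rw0, w0Rw1, w1Rw1, w1Rw2, w2Rw2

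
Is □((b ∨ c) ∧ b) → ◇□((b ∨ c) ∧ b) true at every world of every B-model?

Valid in B

Tableau for the negation ¬(□((b ∨ c) ∧ b) → ◇□((b ∨ c) ∧ b)):
1. ¬(□((b ∨ c) ∧ b) → ◇□((b ∨ c) ∧ b)), u
2. □((b ∨ c) ∧ b), u
3. ¬◇□((b ∨ c) ∧ b), u
4. (b ∨ c) ∧ b, u
5. b ∨ c, u
6. b, u
7. ¬□((b ∨ c) ∧ b), u
8. c, u
9. ¬((b ∨ c) ∧ b), v
10. (b ∨ c) ∧ b, v
11. b ∨ c, v
12. b, v
13. ¬□((b ∨ c) ∧ b), v
14. ¬(b ∨ c), v
15. ¬b, v
16. ¬c, v
Accessibility: uRu, uRv, vRu, vRv
Branch closes: b and ¬b both at v.
All branches of the negation close; one closing branch shown above.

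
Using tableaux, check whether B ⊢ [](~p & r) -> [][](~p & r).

No, not valid

Tableau for the negation ~([](~p & r) -> [][](~p & r)):
1. ~([](~p & r) -> [][](~p & r)), w0
2. [](~p & r), w0   [~->-rule on 1]
3. ~[][](~p & r), w0   [~->-rule on 1]
4. ~p & r, w0   [[]-rule on 2 via w0Rw0]
5. ~p, w0   [&-rule on 4]
6. r, w0   [&-rule on 4]
7. ~[](~p & r), w1   [~[]-rule on 3: fresh world w1, w0Rw1]
8. ~p & r, w1   [[]-rule on 2 via w0Rw1]
9. ~p, w1   [&-rule on 8]
10. r, w1   [&-rule on 8]
11. ~(~p & r), w2   [~[]-rule on 7: fresh world w2, w1Rw2]
12. ~r, w2   [~&-rule on 11 (branches; this branch)]
Accessibility: w0Rw0, w0Rw1, w1Rw0, w1Rw1, w1Rw2, w2Rw1, w2Rw2
The negation has an open branch (countermodel exists).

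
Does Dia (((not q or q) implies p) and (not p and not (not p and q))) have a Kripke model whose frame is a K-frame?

1. Dia (((not q or q) implies p) and (not p and not (not p and q))), w0
2. ((not q or q) implies p) and (not p and not (not p and q)), w1   [Dia-rule on 1: fresh world w1, w0Rw1]
3. (not q or q) implies p, w1   [and-rule on 2]
4. not p and not (not p and q), w1   [and-rule on 2]
5. not p, w1   [and-rule on 4]
6. not (not p and q), w1   [and-rule on 4]
7. not (not q or q), w1   [implies-rule on 3 (branches; this branch)]
8. q, w1   [neg-or-rule on 7]
9. not q, w1   [neg-or-rule on 7]
Accessibility: w0Rw1
Branch closes: q and not q both at w1.
All branches of the tableau close; one closing branch shown above.

No, unsatisfiable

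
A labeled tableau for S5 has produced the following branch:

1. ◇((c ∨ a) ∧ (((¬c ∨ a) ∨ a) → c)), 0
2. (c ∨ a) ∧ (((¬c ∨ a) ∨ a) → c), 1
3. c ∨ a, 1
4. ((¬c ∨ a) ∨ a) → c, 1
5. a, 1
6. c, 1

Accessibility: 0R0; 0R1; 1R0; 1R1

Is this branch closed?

No atom appears with both signs at the same world.

No, open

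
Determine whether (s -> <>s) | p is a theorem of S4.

Tableau for the negation ~((s -> <>s) | p):
1. ~((s -> <>s) | p), 0
2. ~(s -> <>s), 0   [~|-rule on 1]
3. ~p, 0   [~|-rule on 1]
4. s, 0   [~->-rule on 2]
5. ~<>s, 0   [~->-rule on 2]
6. ~s, 0   [~<>-rule on 5 via 0R0]
Accessibility: 0R0
Branch closes: s and ~s both at 0.
Every branch of the negation's tableau closes; the branch above is one of them.

Valid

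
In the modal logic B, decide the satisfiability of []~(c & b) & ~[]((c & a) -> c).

1. []~(c & b) & ~[]((c & a) -> c), 0
2. []~(c & b), 0
3. ~[]((c & a) -> c), 0
4. ~(c & b), 0
5. ~b, 0
6. ~((c & a) -> c), 1
7. c & a, 1
8. ~c, 1
9. c, 1
10. a, 1
Accessibility: 0R0, 0R1, 1R0, 1R1
Branch closes: c and ~c both at 1.
All branches of the tableau close; one closing branch shown above.

Unsatisfiable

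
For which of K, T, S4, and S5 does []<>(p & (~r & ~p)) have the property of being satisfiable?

K

T-tableau for the formula:
1. []<>(p & (~r & ~p)), 0
2. <>(p & (~r & ~p)), 0
3. p & (~r & ~p), 1
4. p, 1
5. ~r & ~p, 1
6. ~r, 1
7. ~p, 1
Accessibility: 0R0, 0R1, 1R1
Branch closes: p and ~p both at 1.
Every branch closes (one shown): unsatisfiable in T, hence also in S4, S5 (every S4/S5-frame is a T-frame).
K-tableau for the formula:
1. []<>(p & (~r & ~p)), 0
Complete open branch: satisfiable in K.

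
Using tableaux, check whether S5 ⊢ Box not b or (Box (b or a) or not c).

Not valid

Tableau for the negation not (Box not b or (Box (b or a) or not c)):
1. not (Box not b or (Box (b or a) or not c)), u
2. not Box not b, u   [neg-or-rule on 1]
3. not (Box (b or a) or not c), u   [neg-or-rule on 1]
4. not Box (b or a), u   [neg-or-rule on 3]
5. c, u   [neg-or-rule on 3]
6. b, v   [neg-Box-rule on 2: fresh world v, uRv]
7. not (b or a), w   [neg-Box-rule on 4: fresh world w, uRw]
8. not b, w   [neg-or-rule on 7]
9. not a, w   [neg-or-rule on 7]
Accessibility: uRu, uRv, uRw, vRu, vRv, vRw, wRu, wRv, wRw
The negation has an open branch (countermodel exists).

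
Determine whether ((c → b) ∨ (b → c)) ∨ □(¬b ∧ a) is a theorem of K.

Tableau for the negation ¬(((c → b) ∨ (b → c)) ∨ □(¬b ∧ a)):
1. ¬(((c → b) ∨ (b → c)) ∨ □(¬b ∧ a)), u
2. ¬((c → b) ∨ (b → c)), u
3. ¬□(¬b ∧ a), u
4. ¬(c → b), u
5. ¬(b → c), u
6. c, u
7. ¬b, u
8. b, u
9. ¬c, u
Branch closes: b and ¬b both at u.
All branches of the negation close; one closing branch shown above.

Valid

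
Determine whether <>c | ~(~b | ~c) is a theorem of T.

Not valid

Tableau for the negation ~(<>c | ~(~b | ~c)):
1. ~(<>c | ~(~b | ~c)), u
2. ~<>c, u
3. ~b | ~c, u
4. ~c, u
Accessibility: uRu
The negation has an open branch (countermodel exists).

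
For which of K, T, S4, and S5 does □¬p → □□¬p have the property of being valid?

T-tableau for the negation ¬(□¬p → □□¬p):
1. ¬(□¬p → □□¬p), u
2. □¬p, u
3. ¬□□¬p, u
4. ¬p, u
5. ¬□¬p, v
6. ¬p, v
7. p, w
Accessibility: uRu, uRv, vRv, vRw, wRw
Complete open branch: countermodel on a T-frame, so not valid in T, nor in K (the same frame is also a K-frame).
S4-tableau for the negation ¬(□¬p → □□¬p):
1. ¬(□¬p → □□¬p), u
2. □¬p, u
3. ¬□□¬p, u
4. ¬p, u
5. ¬□¬p, v
6. ¬p, v
7. p, w
8. ¬p, w
Accessibility: uRu, uRv, uRw, vRv, vRw, wRw
Branch closes: p and ¬p both at w.
Every branch closes (one shown): valid in S4, hence also in S5 (every theorem of S4 is a theorem of S5).

S4, S5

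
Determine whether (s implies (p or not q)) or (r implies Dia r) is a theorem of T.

Valid

Tableau for the negation not ((s implies (p or not q)) or (r implies Dia r)):
1. not ((s implies (p or not q)) or (r implies Dia r)), 0
2. not (s implies (p or not q)), 0
3. not (r implies Dia r), 0
4. s, 0
5. not (p or not q), 0
6. r, 0
7. not Dia r, 0
8. not p, 0
9. q, 0
10. not r, 0
Accessibility: 0R0
Branch closes: r and not r both at 0.
All branches of the negation close; one closing branch shown above.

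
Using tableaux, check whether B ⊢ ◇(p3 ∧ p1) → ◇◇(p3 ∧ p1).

Valid

Tableau for the negation ¬(◇(p3 ∧ p1) → ◇◇(p3 ∧ p1)):
1. ¬(◇(p3 ∧ p1) → ◇◇(p3 ∧ p1)), w0
2. ◇(p3 ∧ p1), w0
3. ¬◇◇(p3 ∧ p1), w0
4. ¬◇(p3 ∧ p1), w0
5. ¬(p3 ∧ p1), w0
6. ¬p1, w0
7. p3 ∧ p1, w1
8. p3, w1
9. p1, w1
10. ¬◇(p3 ∧ p1), w1
11. ¬(p3 ∧ p1), w1
12. ¬p1, w1
Accessibility: w0Rw0, w0Rw1, w1Rw0, w1Rw1
Branch closes: p1 and ¬p1 both at w1.
All branches of the negation close; one closing branch shown above.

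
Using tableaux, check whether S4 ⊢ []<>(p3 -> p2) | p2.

Tableau for the negation ~([]<>(p3 -> p2) | p2):
1. ~([]<>(p3 -> p2) | p2), w0
2. ~[]<>(p3 -> p2), w0   [~|-rule on 1]
3. ~p2, w0   [~|-rule on 1]
4. ~<>(p3 -> p2), w1   [~[]-rule on 2: fresh world w1, w0Rw1]
5. ~(p3 -> p2), w1   [~<>-rule on 4 via w1Rw1]
6. p3, w1   [~->-rule on 5]
7. ~p2, w1   [~->-rule on 5]
Accessibility: w0Rw0, w0Rw1, w1Rw1
The negation has an open branch (countermodel exists).

No, not valid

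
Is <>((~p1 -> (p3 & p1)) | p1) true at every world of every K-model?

No, not valid

Tableau for the negation ~<>((~p1 -> (p3 & p1)) | p1):
1. ~<>((~p1 -> (p3 & p1)) | p1), 0
The negation has an open branch (countermodel exists).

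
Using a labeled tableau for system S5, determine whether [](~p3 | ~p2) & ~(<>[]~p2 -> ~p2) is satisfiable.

1. [](~p3 | ~p2) & ~(<>[]~p2 -> ~p2), w0
2. [](~p3 | ~p2), w0   [&-rule on 1]
3. ~(<>[]~p2 -> ~p2), w0   [&-rule on 1]
4. <>[]~p2, w0   [~->-rule on 3]
5. p2, w0   [~->-rule on 3]
6. ~p3 | ~p2, w0   [[]-rule on 2 via w0Rw0]
7. ~p3, w0   [|-rule on 6 (branches; this branch)]
8. []~p2, w1   [<>-rule on 4: fresh world w1, w0Rw1]
9. ~p3 | ~p2, w1   [[]-rule on 2 via w0Rw1]
10. ~p2, w0   [[]-rule on 8 via w1Rw0]
Accessibility: w0Rw0, w0Rw1, w1Rw0, w1Rw1
Branch closes: p2 and ~p2 both at w0.
(One branch shown.) All branches close.

No, unsatisfiable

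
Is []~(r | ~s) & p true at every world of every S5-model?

Tableau for the negation ~([]~(r | ~s) & p):
1. ~([]~(r | ~s) & p), u
2. ~p, u
Accessibility: uRu
The negation has an open branch (countermodel exists).

No, not valid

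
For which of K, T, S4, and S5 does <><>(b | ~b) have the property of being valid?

K-tableau for the negation ~<><>(b | ~b):
1. ~<><>(b | ~b), u
Complete open branch: countermodel on a K-frame, so not valid in K.
T-tableau for the negation ~<><>(b | ~b):
1. ~<><>(b | ~b), u
2. ~<>(b | ~b), u
3. ~(b | ~b), u
4. ~b, u
5. b, u
Accessibility: uRu
Branch closes: b and ~b both at u.
Every branch closes (one shown): valid in T, hence also in S4, S5 (every theorem of T is a theorem of S4 and S5).

T, S4, S5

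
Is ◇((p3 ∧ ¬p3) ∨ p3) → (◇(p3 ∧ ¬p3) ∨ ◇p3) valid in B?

Tableau for the negation ¬(◇((p3 ∧ ¬p3) ∨ p3) → (◇(p3 ∧ ¬p3) ∨ ◇p3)):
1. ¬(◇((p3 ∧ ¬p3) ∨ p3) → (◇(p3 ∧ ¬p3) ∨ ◇p3)), u
2. ◇((p3 ∧ ¬p3) ∨ p3), u
3. ¬(◇(p3 ∧ ¬p3) ∨ ◇p3), u
4. ¬◇(p3 ∧ ¬p3), u
5. ¬◇p3, u
6. ¬(p3 ∧ ¬p3), u
7. ¬p3, u
8. (p3 ∧ ¬p3) ∨ p3, v
9. ¬(p3 ∧ ¬p3), v
10. ¬p3, v
11. p3 ∧ ¬p3, v
12. p3, v
Accessibility: uRu, uRv, vRu, vRv
Branch closes: p3 and ¬p3 both at v.
All branches of the negation close; one closing branch shown above.

Yes, valid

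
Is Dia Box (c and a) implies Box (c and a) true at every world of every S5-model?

Yes, valid

Tableau for the negation not (Dia Box (c and a) implies Box (c and a)):
1. not (Dia Box (c and a) implies Box (c and a)), w0
2. Dia Box (c and a), w0
3. not Box (c and a), w0
4. Box (c and a), w1
5. c and a, w0
6. c, w0
7. a, w0
8. c and a, w1
9. c, w1
10. a, w1
11. not (c and a), w2
12. c and a, w2
13. c, w2
14. a, w2
15. not a, w2
Accessibility: w0Rw0, w0Rw1, w0Rw2, w1Rw0, w1Rw1, w1Rw2, w2Rw0, w2Rw1, w2Rw2
Branch closes: a and not a both at w2.
All branches of the negation close; one closing branch shown above.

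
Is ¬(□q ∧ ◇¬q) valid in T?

Valid in T

Tableau for the negation □q ∧ ◇¬q:
1. □q ∧ ◇¬q, u
2. □q, u
3. ◇¬q, u
4. q, u
5. ¬q, v
6. q, v
Accessibility: uRu, uRv, vRv
Branch closes: q and ¬q both at v.
Every branch of the negation's tableau closes; the branch above is one of them.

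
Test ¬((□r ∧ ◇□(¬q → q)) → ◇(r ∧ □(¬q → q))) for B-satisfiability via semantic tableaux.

Unsatisfiable (every branch closes)

1. ¬((□r ∧ ◇□(¬q → q)) → ◇(r ∧ □(¬q → q))), w0
2. □r ∧ ◇□(¬q → q), w0
3. ¬◇(r ∧ □(¬q → q)), w0
4. □r, w0
5. ◇□(¬q → q), w0
6. ¬(r ∧ □(¬q → q)), w0
7. r, w0
8. ¬□(¬q → q), w0
9. □(¬q → q), w1
10. ¬(r ∧ □(¬q → q)), w1
11. r, w1
12. ¬q → q, w0
13. ¬q → q, w1
14. ¬□(¬q → q), w1
15. q, w0
16. q, w1
17. ¬(¬q → q), w2
18. ¬q, w2
19. ¬(r ∧ □(¬q → q)), w2
20. r, w2
21. ¬□(¬q → q), w2
22. ¬(¬q → q), w3
23. ¬q, w3
24. ¬q → q, w3
25. q, w3
Accessibility: w0Rw0, w0Rw1, w0Rw2, w1Rw0, w1Rw1, w1Rw3, w2Rw0, w2Rw2, w3Rw1, w3Rw3
Branch closes: q and ¬q both at w3.
All branches of the tableau close; one closing branch shown above.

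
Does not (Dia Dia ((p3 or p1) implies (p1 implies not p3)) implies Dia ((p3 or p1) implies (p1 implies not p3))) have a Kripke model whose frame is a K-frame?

1. not (Dia Dia ((p3 or p1) implies (p1 implies not p3)) implies Dia ((p3 or p1) implies (p1 implies not p3))), 0
2. Dia Dia ((p3 or p1) implies (p1 implies not p3)), 0   [neg-implies-rule on 1]
3. not Dia ((p3 or p1) implies (p1 implies not p3)), 0   [neg-implies-rule on 1]
4. Dia ((p3 or p1) implies (p1 implies not p3)), 1   [Dia-rule on 2: fresh world 1, 0R1]
5. not ((p3 or p1) implies (p1 implies not p3)), 1   [neg-Dia-rule on 3 via 0R1]
6. p3 or p1, 1   [neg-implies-rule on 5]
7. not (p1 implies not p3), 1   [neg-implies-rule on 5]
8. p1, 1   [neg-implies-rule on 7]
9. p3, 1   [neg-implies-rule on 7]
10. (p3 or p1) implies (p1 implies not p3), 2   [Dia-rule on 4: fresh world 2, 1R2]
11. p1 implies not p3, 2   [implies-rule on 10 (branches; this branch)]
12. not p3, 2   [implies-rule on 11 (branches; this branch)]
Accessibility: 0R1, 1R2

Satisfiable (open branch found)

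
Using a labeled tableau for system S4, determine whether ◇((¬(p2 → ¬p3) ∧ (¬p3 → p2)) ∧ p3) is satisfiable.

1. ◇((¬(p2 → ¬p3) ∧ (¬p3 → p2)) ∧ p3), w0
2. (¬(p2 → ¬p3) ∧ (¬p3 → p2)) ∧ p3, w1
3. ¬(p2 → ¬p3) ∧ (¬p3 → p2), w1
4. p3, w1
5. ¬(p2 → ¬p3), w1
6. ¬p3 → p2, w1
7. p2, w1
Accessibility: w0Rw0, w0Rw1, w1Rw1

Satisfiable (open branch found)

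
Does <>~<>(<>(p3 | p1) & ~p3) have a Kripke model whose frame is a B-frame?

1. <>~<>(<>(p3 | p1) & ~p3), 0
2. ~<>(<>(p3 | p1) & ~p3), 1   [<>-rule on 1: fresh world 1, 0R1]
3. ~(<>(p3 | p1) & ~p3), 0   [~<>-rule on 2 via 1R0]
4. ~(<>(p3 | p1) & ~p3), 1   [~<>-rule on 2 via 1R1]
5. p3, 0   [~&-rule on 3 (branches; this branch)]
6. p3, 1   [~&-rule on 4 (branches; this branch)]
Accessibility: 0R0, 0R1, 1R0, 1R1

Satisfiable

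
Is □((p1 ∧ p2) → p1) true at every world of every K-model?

Yes, valid

Tableau for the negation ¬□((p1 ∧ p2) → p1):
1. ¬□((p1 ∧ p2) → p1), u
2. ¬((p1 ∧ p2) → p1), v
3. p1 ∧ p2, v
4. ¬p1, v
5. p1, v
6. p2, v
Accessibility: uRv
Branch closes: p1 and ¬p1 both at v.
All branches of the negation close; one closing branch shown above.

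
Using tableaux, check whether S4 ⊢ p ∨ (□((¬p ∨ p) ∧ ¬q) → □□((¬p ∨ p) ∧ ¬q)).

Valid in S4

Tableau for the negation ¬(p ∨ (□((¬p ∨ p) ∧ ¬q) → □□((¬p ∨ p) ∧ ¬q))):
1. ¬(p ∨ (□((¬p ∨ p) ∧ ¬q) → □□((¬p ∨ p) ∧ ¬q))), 0
2. ¬p, 0   [¬∨-rule on 1]
3. ¬(□((¬p ∨ p) ∧ ¬q) → □□((¬p ∨ p) ∧ ¬q)), 0   [¬∨-rule on 1]
4. □((¬p ∨ p) ∧ ¬q), 0   [¬→-rule on 3]
5. ¬□□((¬p ∨ p) ∧ ¬q), 0   [¬→-rule on 3]
6. (¬p ∨ p) ∧ ¬q, 0   [□-rule on 4 via 0R0]
7. ¬p ∨ p, 0   [∧-rule on 6]
8. ¬q, 0   [∧-rule on 6]
9. ¬□((¬p ∨ p) ∧ ¬q), 1   [¬□-rule on 5: fresh world 1, 0R1]
10. (¬p ∨ p) ∧ ¬q, 1   [□-rule on 4 via 0R1]
11. ¬p ∨ p, 1   [∧-rule on 10]
12. ¬q, 1   [∧-rule on 10]
13. p, 1   [∨-rule on 11 (branches; this branch)]
14. ¬((¬p ∨ p) ∧ ¬q), 2   [¬□-rule on 9: fresh world 2, 1R2]
15. (¬p ∨ p) ∧ ¬q, 2   [□-rule on 4 via 0R2]
16. ¬p ∨ p, 2   [∧-rule on 15]
17. ¬q, 2   [∧-rule on 15]
18. ¬(¬p ∨ p), 2   [¬∧-rule on 14 (branches; this branch)]
19. p, 2   [¬∨-rule on 18]
20. ¬p, 2   [¬∨-rule on 18]
Accessibility: 0R0, 0R1, 0R2, 1R1, 1R2, 2R2
Branch closes: p and ¬p both at 2.
All branches of the negation close; one closing branch shown above.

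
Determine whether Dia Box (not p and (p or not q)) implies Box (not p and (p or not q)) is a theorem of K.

Tableau for the negation not (Dia Box (not p and (p or not q)) implies Box (not p and (p or not q))):
1. not (Dia Box (not p and (p or not q)) implies Box (not p and (p or not q))), u
2. Dia Box (not p and (p or not q)), u   [neg-implies-rule on 1]
3. not Box (not p and (p or not q)), u   [neg-implies-rule on 1]
4. Box (not p and (p or not q)), v   [Dia-rule on 2: fresh world v, uRv]
5. not (not p and (p or not q)), w   [neg-Box-rule on 3: fresh world w, uRw]
6. not (p or not q), w   [neg-and-rule on 5 (branches; this branch)]
7. not p, w   [neg-or-rule on 6]
8. q, w   [neg-or-rule on 6]
Accessibility: uRv, uRw
The negation has an open branch (countermodel exists).

Invalid (countermodel exists)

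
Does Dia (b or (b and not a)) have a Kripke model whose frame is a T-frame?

1. Dia (b or (b and not a)), w0
2. b or (b and not a), w1
3. b and not a, w1
4. b, w1
5. not a, w1
Accessibility: w0Rw0, w0Rw1, w1Rw1

Yes, satisfiable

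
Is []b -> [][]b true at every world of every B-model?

No, not valid

Tableau for the negation ~([]b -> [][]b):
1. ~([]b -> [][]b), 0
2. []b, 0   [~->-rule on 1]
3. ~[][]b, 0   [~->-rule on 1]
4. b, 0   [[]-rule on 2 via 0R0]
5. ~[]b, 1   [~[]-rule on 3: fresh world 1, 0R1]
6. b, 1   [[]-rule on 2 via 0R1]
7. ~b, 2   [~[]-rule on 5: fresh world 2, 1R2]
Accessibility: 0R0, 0R1, 1R0, 1R1, 1R2, 2R1, 2R2
The negation has an open branch (countermodel exists).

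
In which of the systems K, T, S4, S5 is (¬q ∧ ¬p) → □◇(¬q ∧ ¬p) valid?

S5

S5-tableau for the negation ¬((¬q ∧ ¬p) → □◇(¬q ∧ ¬p)):
1. ¬((¬q ∧ ¬p) → □◇(¬q ∧ ¬p)), 0
2. ¬q ∧ ¬p, 0
3. ¬□◇(¬q ∧ ¬p), 0
4. ¬q, 0
5. ¬p, 0
6. ¬◇(¬q ∧ ¬p), 1
7. ¬(¬q ∧ ¬p), 0
8. ¬(¬q ∧ ¬p), 1
9. p, 0
Accessibility: 0R0, 0R1, 1R0, 1R1
Branch closes: p and ¬p both at 0.
Every branch closes (one shown): valid in S5.
S4-tableau for the negation ¬((¬q ∧ ¬p) → □◇(¬q ∧ ¬p)):
1. ¬((¬q ∧ ¬p) → □◇(¬q ∧ ¬p)), 0
2. ¬q ∧ ¬p, 0
3. ¬□◇(¬q ∧ ¬p), 0
4. ¬q, 0
5. ¬p, 0
6. ¬◇(¬q ∧ ¬p), 1
7. ¬(¬q ∧ ¬p), 1
8. p, 1
Accessibility: 0R0, 0R1, 1R1
Complete open branch: countermodel on an S4-frame, so not valid in S4, nor in K, T (the same frame is also a K-frame and a T-frame).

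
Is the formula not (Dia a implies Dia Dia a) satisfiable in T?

1. not (Dia a implies Dia Dia a), 0
2. Dia a, 0
3. not Dia Dia a, 0
4. not Dia a, 0
5. not a, 0
6. a, 1
7. not Dia a, 1
8. not a, 1
Accessibility: 0R0, 0R1, 1R1
Branch closes: a and not a both at 1.
(One branch shown.) All branches close.

No, unsatisfiable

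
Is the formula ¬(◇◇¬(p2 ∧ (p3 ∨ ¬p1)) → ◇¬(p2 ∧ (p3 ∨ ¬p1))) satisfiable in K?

Satisfiable

1. ¬(◇◇¬(p2 ∧ (p3 ∨ ¬p1)) → ◇¬(p2 ∧ (p3 ∨ ¬p1))), 0
2. ◇◇¬(p2 ∧ (p3 ∨ ¬p1)), 0
3. ¬◇¬(p2 ∧ (p3 ∨ ¬p1)), 0
4. ◇¬(p2 ∧ (p3 ∨ ¬p1)), 1
5. p2 ∧ (p3 ∨ ¬p1), 1
6. p2, 1
7. p3 ∨ ¬p1, 1
8. ¬p1, 1
9. ¬(p2 ∧ (p3 ∨ ¬p1)), 2
10. ¬(p3 ∨ ¬p1), 2
11. ¬p3, 2
12. p1, 2
Accessibility: 0R1, 1R2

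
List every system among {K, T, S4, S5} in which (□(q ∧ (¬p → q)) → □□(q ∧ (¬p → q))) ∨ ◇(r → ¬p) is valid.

S4, S5

T-tableau for the negation ¬((□(q ∧ (¬p → q)) → □□(q ∧ (¬p → q))) ∨ ◇(r → ¬p)):
1. ¬((□(q ∧ (¬p → q)) → □□(q ∧ (¬p → q))) ∨ ◇(r → ¬p)), 0
2. ¬(□(q ∧ (¬p → q)) → □□(q ∧ (¬p → q))), 0   [¬∨-rule on 1]
3. ¬◇(r → ¬p), 0   [¬∨-rule on 1]
4. □(q ∧ (¬p → q)), 0   [¬→-rule on 2]
5. ¬□□(q ∧ (¬p → q)), 0   [¬→-rule on 2]
6. ¬(r → ¬p), 0   [¬◇-rule on 3 via 0R0]
7. r, 0   [¬→-rule on 6]
8. p, 0   [¬→-rule on 6]
9. q ∧ (¬p → q), 0   [□-rule on 4 via 0R0]
10. q, 0   [∧-rule on 9]
11. ¬p → q, 0   [∧-rule on 9]
12. ¬□(q ∧ (¬p → q)), 1   [¬□-rule on 5: fresh world 1, 0R1]
13. ¬(r → ¬p), 1   [¬◇-rule on 3 via 0R1]
14. r, 1   [¬→-rule on 13]
15. p, 1   [¬→-rule on 13]
16. q ∧ (¬p → q), 1   [□-rule on 4 via 0R1]
17. q, 1   [∧-rule on 16]
18. ¬p → q, 1   [∧-rule on 16]
19. ¬(q ∧ (¬p → q)), 2   [¬□-rule on 12: fresh world 2, 1R2]
20. ¬(¬p → q), 2   [¬∧-rule on 19 (branches; this branch)]
21. ¬p, 2   [¬→-rule on 20]
22. ¬q, 2   [¬→-rule on 20]
Accessibility: 0R0, 0R1, 1R1, 1R2, 2R2
Complete open branch: countermodel on a T-frame, so not valid in T, nor in K (the same frame is also a K-frame).
S4-tableau for the negation ¬((□(q ∧ (¬p → q)) → □□(q ∧ (¬p → q))) ∨ ◇(r → ¬p)):
1. ¬((□(q ∧ (¬p → q)) → □□(q ∧ (¬p → q))) ∨ ◇(r → ¬p)), 0
2. ¬(□(q ∧ (¬p → q)) → □□(q ∧ (¬p → q))), 0   [¬∨-rule on 1]
3. ¬◇(r → ¬p), 0   [¬∨-rule on 1]
4. □(q ∧ (¬p → q)), 0   [¬→-rule on 2]
5. ¬□□(q ∧ (¬p → q)), 0   [¬→-rule on 2]
6. ¬(r → ¬p), 0   [¬◇-rule on 3 via 0R0]
7. r, 0   [¬→-rule on 6]
8. p, 0   [¬→-rule on 6]
9. q ∧ (¬p → q), 0   [□-rule on 4 via 0R0]
10. q, 0   [∧-rule on 9]
11. ¬p → q, 0   [∧-rule on 9]
12. ¬□(q ∧ (¬p → q)), 1   [¬□-rule on 5: fresh world 1, 0R1]
13. ¬(r → ¬p), 1   [¬◇-rule on 3 via 0R1]
14. r, 1   [¬→-rule on 13]
15. p, 1   [¬→-rule on 13]
16. q ∧ (¬p → q), 1   [□-rule on 4 via 0R1]
17. q, 1   [∧-rule on 16]
18. ¬p → q, 1   [∧-rule on 16]
19. ¬(q ∧ (¬p → q)), 2   [¬□-rule on 12: fresh world 2, 1R2]
20. ¬(r → ¬p), 2   [¬◇-rule on 3 via 0R2]
21. r, 2   [¬→-rule on 20]
22. p, 2   [¬→-rule on 20]
23. q ∧ (¬p → q), 2   [□-rule on 4 via 0R2]
24. q, 2   [∧-rule on 23]
25. ¬p → q, 2   [∧-rule on 23]
26. ¬(¬p → q), 2   [¬∧-rule on 19 (branches; this branch)]
27. ¬p, 2   [¬→-rule on 26]
28. ¬q, 2   [¬→-rule on 26]
Accessibility: 0R0, 0R1, 0R2, 1R1, 1R2, 2R2
Branch closes: p and ¬p both at 2.
Every branch closes (one shown): valid in S4, hence also in S5 (every theorem of S4 is a theorem of S5).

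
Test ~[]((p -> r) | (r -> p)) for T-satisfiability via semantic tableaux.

1. ~[]((p -> r) | (r -> p)), w0
2. ~((p -> r) | (r -> p)), w1
3. ~(p -> r), w1
4. ~(r -> p), w1
5. p, w1
6. ~r, w1
7. r, w1
8. ~p, w1
Accessibility: w0Rw0, w0Rw1, w1Rw1
Branch closes: r and ~r both at w1.
(One branch shown.) All branches close.

Unsatisfiable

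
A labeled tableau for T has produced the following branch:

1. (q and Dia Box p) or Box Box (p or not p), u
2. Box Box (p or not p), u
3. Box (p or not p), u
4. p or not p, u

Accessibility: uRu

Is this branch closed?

No world carries both an atom and its negation.

Open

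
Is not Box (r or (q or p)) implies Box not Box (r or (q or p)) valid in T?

Not valid

Tableau for the negation not (not Box (r or (q or p)) implies Box not Box (r or (q or p))):
1. not (not Box (r or (q or p)) implies Box not Box (r or (q or p))), w0
2. not Box (r or (q or p)), w0
3. not Box not Box (r or (q or p)), w0
4. not (r or (q or p)), w1
5. not r, w1
6. not (q or p), w1
7. not q, w1
8. not p, w1
9. Box (r or (q or p)), w2
10. r or (q or p), w2
11. q or p, w2
12. p, w2
Accessibility: w0Rw0, w0Rw1, w0Rw2, w1Rw1, w2Rw2
The negation has an open branch (countermodel exists).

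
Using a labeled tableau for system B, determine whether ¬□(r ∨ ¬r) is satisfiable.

Unsatisfiable (every branch closes)

1. ¬□(r ∨ ¬r), u
2. ¬(r ∨ ¬r), v
3. ¬r, v
4. r, v
Accessibility: uRu, uRv, vRu, vRv
Branch closes: r and ¬r both at v.
(One branch shown.) All branches close.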